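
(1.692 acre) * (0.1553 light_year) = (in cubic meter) 1.006e+19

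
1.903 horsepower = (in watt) 1419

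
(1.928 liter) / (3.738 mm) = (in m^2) 0.5158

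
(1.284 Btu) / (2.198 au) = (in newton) 4.12e-09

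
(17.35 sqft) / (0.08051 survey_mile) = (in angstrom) 1.244e+08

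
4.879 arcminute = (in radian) 0.001419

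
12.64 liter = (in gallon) 3.339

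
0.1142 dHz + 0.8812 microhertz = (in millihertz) 11.42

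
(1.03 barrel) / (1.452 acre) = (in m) 2.787e-05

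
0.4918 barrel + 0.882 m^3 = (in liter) 960.2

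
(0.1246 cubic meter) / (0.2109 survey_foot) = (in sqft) 20.86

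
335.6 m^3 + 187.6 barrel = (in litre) 3.654e+05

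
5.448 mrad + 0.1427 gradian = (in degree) 0.4406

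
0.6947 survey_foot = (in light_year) 2.238e-17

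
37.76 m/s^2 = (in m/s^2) 37.76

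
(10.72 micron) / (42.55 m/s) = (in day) 2.916e-12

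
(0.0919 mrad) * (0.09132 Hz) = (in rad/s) 8.392e-06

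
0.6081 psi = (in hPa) 41.93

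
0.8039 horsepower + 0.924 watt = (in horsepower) 0.8051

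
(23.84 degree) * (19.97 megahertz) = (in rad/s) 8.309e+06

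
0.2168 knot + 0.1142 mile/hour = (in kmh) 0.5853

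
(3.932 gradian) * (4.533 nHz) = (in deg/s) 1.604e-08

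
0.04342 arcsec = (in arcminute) 0.0007237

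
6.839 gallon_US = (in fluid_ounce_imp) 911.1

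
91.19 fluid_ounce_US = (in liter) 2.697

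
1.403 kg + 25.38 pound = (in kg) 12.92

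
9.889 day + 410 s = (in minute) 1.425e+04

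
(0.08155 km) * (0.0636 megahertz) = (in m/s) 5.187e+06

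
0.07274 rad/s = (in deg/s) 4.168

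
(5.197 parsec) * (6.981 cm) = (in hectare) 1.119e+12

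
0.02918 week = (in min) 294.1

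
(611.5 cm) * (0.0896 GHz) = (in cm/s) 5.479e+10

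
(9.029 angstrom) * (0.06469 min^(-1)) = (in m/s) 9.735e-13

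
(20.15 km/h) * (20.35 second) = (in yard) 124.6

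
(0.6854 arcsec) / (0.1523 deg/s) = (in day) 1.447e-08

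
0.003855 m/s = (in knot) 0.007494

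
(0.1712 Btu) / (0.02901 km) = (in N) 6.226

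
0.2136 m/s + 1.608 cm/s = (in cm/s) 22.97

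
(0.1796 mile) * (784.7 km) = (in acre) 5.605e+04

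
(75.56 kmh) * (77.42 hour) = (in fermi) 5.85e+21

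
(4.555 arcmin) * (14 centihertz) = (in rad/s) 0.0001855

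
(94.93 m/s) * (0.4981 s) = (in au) 3.161e-10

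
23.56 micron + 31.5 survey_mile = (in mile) 31.5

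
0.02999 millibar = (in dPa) 29.99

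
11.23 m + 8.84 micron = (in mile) 0.006978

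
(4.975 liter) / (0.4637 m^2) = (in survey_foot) 0.0352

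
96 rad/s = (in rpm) 916.7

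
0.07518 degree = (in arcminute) 4.511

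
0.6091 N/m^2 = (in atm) 6.011e-06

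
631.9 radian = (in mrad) 6.319e+05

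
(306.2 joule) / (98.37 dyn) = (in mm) 3.113e+08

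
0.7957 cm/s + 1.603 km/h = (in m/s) 0.4532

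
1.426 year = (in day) 520.5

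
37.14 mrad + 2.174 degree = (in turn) 0.01195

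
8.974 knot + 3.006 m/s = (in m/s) 7.623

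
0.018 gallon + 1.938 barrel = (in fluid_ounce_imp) 1.085e+04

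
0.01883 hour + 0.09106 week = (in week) 0.09117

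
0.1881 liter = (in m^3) 0.0001881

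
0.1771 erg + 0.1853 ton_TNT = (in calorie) 1.853e+08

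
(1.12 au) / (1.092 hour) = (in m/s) 4.262e+07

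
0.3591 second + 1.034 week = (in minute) 1.042e+04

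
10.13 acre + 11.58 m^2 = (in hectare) 4.101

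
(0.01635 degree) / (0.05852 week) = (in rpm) 7.699e-08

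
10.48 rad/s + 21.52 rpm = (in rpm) 121.6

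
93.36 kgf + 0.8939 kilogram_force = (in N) 924.3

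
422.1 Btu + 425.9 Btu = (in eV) 5.584e+24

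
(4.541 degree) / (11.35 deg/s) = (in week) 6.615e-07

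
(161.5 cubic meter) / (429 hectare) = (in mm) 0.03765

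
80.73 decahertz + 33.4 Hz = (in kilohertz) 0.8407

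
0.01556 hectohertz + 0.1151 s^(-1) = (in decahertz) 0.1671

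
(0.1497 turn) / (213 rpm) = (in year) 1.337e-09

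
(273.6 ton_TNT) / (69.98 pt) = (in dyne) 4.637e+18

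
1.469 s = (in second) 1.469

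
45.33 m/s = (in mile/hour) 101.4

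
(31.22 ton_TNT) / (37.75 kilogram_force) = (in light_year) 3.73e-08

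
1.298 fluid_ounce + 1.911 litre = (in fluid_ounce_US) 65.92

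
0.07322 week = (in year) 0.001404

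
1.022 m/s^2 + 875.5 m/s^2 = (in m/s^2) 876.5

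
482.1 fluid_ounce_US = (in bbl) 0.08968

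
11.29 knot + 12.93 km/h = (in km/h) 33.84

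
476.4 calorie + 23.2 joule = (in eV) 1.259e+22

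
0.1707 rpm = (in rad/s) 0.01788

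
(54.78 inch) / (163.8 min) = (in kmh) 0.0005097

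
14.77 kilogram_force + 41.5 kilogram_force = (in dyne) 5.518e+07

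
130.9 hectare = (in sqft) 1.409e+07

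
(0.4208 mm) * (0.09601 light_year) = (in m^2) 3.822e+11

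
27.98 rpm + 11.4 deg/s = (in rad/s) 3.129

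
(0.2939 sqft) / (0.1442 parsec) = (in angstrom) 6.136e-08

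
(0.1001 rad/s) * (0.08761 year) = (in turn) 4.402e+04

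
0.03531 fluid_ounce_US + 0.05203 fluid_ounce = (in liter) 0.002583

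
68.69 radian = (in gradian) 4373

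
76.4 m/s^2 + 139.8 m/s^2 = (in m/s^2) 216.2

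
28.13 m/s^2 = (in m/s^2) 28.13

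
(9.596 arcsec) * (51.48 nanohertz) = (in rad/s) 2.395e-12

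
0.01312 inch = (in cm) 0.03332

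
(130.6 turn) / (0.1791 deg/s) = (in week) 0.434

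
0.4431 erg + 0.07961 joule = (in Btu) 7.546e-05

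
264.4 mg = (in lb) 0.0005829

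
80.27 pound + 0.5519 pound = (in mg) 3.666e+07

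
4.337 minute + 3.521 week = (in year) 0.06753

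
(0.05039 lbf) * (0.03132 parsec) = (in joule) 2.166e+14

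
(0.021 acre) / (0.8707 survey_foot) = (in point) 9.077e+05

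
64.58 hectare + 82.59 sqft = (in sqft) 6.951e+06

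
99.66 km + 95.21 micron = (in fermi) 9.966e+19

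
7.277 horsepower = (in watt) 5426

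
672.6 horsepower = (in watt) 5.016e+05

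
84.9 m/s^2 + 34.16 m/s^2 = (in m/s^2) 119.1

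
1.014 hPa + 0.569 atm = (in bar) 0.5776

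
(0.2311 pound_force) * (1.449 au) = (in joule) 2.228e+11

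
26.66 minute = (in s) 1600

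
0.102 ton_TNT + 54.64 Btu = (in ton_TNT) 0.102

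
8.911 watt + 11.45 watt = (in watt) 20.36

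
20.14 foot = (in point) 1.74e+04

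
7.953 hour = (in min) 477.2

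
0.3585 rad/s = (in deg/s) 20.54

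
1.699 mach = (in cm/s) 5.785e+04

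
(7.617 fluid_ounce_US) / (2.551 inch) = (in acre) 8.591e-07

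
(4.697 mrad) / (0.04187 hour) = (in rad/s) 3.116e-05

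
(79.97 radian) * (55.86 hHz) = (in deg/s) 2.559e+07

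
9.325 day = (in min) 1.343e+04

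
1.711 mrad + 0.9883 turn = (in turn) 0.9886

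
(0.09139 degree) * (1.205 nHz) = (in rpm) 1.835e-11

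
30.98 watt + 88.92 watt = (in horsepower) 0.1608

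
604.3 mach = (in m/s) 2.058e+05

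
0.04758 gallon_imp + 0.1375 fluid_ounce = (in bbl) 0.001386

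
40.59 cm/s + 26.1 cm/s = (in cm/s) 66.69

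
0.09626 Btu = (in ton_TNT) 2.427e-08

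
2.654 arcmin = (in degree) 0.04423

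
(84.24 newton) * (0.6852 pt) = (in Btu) 1.93e-05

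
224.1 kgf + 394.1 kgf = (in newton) 6062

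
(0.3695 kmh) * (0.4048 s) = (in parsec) 1.346e-18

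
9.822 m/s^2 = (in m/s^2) 9.822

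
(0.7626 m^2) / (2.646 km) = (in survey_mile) 1.791e-07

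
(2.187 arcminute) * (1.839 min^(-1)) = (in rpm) 0.0001862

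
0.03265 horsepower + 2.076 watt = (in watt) 26.42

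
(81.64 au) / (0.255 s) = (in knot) 9.31e+13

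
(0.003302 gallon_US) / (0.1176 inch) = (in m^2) 0.004185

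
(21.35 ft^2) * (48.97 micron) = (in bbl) 0.0006109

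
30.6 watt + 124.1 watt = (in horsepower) 0.2075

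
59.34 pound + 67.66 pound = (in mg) 5.761e+07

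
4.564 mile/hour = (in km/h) 7.345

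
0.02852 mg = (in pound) 6.288e-08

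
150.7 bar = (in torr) 1.13e+05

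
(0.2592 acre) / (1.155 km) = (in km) 0.0009082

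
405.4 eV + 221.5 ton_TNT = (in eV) 5.784e+30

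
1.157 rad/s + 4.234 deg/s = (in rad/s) 1.231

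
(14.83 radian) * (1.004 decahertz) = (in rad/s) 148.9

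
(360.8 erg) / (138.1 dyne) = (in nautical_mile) 1.411e-05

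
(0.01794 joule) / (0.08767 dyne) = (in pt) 5.801e+07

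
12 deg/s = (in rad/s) 0.2094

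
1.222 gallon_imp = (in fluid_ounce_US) 187.8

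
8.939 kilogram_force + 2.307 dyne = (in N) 87.66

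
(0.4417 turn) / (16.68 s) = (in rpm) 1.589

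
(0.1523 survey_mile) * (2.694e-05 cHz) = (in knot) 0.0001284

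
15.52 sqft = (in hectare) 0.0001442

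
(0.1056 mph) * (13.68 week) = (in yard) 4.271e+05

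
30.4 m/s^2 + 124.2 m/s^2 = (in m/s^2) 154.6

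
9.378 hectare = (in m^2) 9.378e+04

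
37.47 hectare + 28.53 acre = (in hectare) 49.02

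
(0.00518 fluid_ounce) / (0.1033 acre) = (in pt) 1.039e-06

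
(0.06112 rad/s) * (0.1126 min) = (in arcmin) 1420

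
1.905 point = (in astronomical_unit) 4.492e-15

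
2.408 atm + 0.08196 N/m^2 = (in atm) 2.408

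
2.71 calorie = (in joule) 11.34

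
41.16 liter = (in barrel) 0.2589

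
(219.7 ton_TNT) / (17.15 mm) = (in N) 5.36e+13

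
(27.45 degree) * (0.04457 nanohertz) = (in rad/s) 2.135e-11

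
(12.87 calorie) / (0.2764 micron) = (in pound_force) 4.38e+07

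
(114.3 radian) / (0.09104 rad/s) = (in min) 20.92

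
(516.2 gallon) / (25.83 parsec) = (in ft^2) 2.639e-17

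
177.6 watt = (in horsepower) 0.2382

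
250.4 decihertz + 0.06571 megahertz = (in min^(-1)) 3.944e+06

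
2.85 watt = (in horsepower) 0.003822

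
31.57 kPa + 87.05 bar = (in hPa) 8.737e+04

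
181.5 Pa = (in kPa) 0.1815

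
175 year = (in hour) 1.533e+06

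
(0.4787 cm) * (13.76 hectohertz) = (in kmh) 23.71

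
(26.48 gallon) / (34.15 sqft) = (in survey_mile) 1.963e-05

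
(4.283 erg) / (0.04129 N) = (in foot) 3.403e-05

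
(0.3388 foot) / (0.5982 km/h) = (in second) 0.6215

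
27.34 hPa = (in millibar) 27.34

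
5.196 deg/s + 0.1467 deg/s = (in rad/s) 0.09325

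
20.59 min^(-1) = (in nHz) 3.432e+08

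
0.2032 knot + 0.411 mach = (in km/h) 504.2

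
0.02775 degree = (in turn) 7.708e-05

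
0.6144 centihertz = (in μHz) 6144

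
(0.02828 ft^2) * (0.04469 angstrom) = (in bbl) 7.385e-14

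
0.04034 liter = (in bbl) 0.0002537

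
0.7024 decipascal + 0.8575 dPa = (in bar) 1.56e-06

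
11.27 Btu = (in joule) 1.189e+04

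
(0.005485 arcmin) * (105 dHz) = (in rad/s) 1.675e-05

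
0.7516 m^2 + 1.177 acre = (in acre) 1.177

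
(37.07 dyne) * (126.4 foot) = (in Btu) 1.354e-05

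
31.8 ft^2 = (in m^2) 2.954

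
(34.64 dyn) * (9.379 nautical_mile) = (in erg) 6.017e+07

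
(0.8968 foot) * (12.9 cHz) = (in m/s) 0.03526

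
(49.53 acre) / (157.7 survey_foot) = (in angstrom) 4.17e+13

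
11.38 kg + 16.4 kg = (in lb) 61.24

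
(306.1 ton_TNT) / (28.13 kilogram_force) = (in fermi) 4.643e+24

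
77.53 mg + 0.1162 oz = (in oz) 0.1189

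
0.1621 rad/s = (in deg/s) 9.288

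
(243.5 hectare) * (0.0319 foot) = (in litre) 2.368e+07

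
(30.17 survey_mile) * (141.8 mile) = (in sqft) 1.193e+11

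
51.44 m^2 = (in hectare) 0.005144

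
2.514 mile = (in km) 4.046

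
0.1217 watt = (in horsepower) 0.0001632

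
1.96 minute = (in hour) 0.03267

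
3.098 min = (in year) 5.894e-06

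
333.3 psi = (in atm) 22.68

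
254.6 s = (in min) 4.243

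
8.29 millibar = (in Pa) 829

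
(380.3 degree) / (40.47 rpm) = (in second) 1.566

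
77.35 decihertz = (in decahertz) 0.7735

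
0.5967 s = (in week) 9.866e-07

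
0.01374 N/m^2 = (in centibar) 1.374e-05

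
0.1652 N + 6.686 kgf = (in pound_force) 14.78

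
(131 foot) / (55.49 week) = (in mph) 2.661e-06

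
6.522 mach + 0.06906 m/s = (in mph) 4968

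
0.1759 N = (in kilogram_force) 0.01794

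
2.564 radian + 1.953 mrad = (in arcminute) 8821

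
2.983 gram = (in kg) 0.002983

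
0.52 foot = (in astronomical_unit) 1.059e-12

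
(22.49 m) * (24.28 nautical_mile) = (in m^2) 1.011e+06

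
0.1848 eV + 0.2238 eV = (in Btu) 6.205e-23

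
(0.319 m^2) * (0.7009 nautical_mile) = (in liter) 4.141e+05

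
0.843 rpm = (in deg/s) 5.058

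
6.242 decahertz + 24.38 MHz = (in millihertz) 2.438e+10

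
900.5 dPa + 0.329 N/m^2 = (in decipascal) 903.8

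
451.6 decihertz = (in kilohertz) 0.04516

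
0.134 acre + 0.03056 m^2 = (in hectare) 0.05423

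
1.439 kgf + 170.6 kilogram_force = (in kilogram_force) 172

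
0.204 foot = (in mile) 3.864e-05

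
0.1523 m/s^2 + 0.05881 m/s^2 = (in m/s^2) 0.2111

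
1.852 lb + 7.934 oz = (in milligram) 1.065e+06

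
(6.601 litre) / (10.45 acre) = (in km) 1.561e-10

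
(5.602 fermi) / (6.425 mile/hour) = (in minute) 3.251e-17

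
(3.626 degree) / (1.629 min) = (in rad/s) 0.0006475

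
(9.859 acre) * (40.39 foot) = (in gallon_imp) 1.08e+08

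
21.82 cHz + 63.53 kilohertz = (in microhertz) 6.353e+10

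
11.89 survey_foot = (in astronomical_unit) 2.423e-11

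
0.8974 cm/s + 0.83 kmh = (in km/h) 0.8623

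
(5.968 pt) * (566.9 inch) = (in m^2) 0.03032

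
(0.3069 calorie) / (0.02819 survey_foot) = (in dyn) 1.494e+07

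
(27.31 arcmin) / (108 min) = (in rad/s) 1.226e-06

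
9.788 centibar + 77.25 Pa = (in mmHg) 74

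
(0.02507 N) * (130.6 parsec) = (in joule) 1.01e+17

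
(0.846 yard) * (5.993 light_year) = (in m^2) 4.386e+16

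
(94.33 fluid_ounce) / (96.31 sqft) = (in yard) 0.000341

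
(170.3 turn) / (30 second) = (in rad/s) 35.67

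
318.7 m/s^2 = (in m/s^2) 318.7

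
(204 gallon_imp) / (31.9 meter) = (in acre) 7.184e-06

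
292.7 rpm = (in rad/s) 30.65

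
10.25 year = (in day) 3741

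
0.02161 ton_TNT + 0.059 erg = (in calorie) 2.161e+07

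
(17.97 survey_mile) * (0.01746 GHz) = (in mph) 1.13e+12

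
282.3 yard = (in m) 258.1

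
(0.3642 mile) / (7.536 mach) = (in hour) 6.345e-05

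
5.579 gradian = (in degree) 5.021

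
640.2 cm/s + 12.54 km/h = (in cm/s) 988.5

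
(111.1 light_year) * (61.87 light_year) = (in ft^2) 6.622e+36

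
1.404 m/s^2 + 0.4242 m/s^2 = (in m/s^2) 1.828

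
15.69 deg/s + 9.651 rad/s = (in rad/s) 9.925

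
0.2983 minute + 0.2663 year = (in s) 8.398e+06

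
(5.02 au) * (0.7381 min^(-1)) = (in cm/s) 9.238e+11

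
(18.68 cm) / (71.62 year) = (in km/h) 2.977e-10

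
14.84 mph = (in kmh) 23.88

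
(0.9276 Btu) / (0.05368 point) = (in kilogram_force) 5.27e+06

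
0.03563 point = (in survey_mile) 7.81e-09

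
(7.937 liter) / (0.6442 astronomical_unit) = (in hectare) 8.236e-18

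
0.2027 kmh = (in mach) 0.0001654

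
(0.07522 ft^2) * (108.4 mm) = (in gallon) 0.2001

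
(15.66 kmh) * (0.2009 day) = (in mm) 7.551e+07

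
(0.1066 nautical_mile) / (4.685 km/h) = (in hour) 0.04214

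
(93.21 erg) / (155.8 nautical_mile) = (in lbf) 7.262e-12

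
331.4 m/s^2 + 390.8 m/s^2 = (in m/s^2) 722.2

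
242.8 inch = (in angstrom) 6.167e+10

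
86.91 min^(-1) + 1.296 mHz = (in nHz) 1.45e+09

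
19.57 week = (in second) 1.184e+07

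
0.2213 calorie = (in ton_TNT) 2.213e-10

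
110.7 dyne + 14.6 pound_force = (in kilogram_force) 6.623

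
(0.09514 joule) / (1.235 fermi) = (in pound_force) 1.732e+13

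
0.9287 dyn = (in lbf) 2.088e-06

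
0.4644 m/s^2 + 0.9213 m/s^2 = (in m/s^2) 1.386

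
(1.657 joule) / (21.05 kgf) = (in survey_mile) 4.988e-06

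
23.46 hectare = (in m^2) 2.346e+05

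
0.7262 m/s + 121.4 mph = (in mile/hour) 123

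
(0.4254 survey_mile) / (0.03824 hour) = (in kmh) 17.9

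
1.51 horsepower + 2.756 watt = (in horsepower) 1.514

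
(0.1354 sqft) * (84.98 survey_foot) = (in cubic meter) 0.3258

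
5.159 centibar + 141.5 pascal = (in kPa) 5.301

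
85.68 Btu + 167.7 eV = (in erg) 9.04e+11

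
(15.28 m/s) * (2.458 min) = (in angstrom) 2.253e+13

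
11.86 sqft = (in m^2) 1.102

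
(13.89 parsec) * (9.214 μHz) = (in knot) 7.676e+12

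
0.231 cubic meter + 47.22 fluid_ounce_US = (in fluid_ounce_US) 7858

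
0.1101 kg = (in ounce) 3.884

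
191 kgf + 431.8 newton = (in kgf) 235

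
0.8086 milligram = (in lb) 1.783e-06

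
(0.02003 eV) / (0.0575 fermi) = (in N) 5.581e-05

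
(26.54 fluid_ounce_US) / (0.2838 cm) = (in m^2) 0.2766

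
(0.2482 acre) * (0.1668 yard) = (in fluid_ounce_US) 5.18e+06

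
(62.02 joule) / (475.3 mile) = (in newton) 8.108e-05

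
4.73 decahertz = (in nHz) 4.73e+10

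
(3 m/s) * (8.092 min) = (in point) 4.129e+06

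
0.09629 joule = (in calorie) 0.02301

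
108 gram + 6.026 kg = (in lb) 13.52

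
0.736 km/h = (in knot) 0.3974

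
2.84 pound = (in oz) 45.44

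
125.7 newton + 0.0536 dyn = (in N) 125.7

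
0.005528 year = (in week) 0.2882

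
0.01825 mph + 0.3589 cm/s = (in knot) 0.02284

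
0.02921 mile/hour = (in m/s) 0.01306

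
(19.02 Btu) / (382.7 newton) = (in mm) 5.244e+04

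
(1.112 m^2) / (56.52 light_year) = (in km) 2.08e-21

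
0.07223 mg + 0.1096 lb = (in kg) 0.04971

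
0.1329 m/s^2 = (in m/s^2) 0.1329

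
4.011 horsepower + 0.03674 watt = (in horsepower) 4.011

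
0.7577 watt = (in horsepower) 0.001016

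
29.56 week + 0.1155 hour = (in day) 206.9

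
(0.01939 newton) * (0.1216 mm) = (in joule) 2.358e-06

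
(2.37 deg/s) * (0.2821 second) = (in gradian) 0.7429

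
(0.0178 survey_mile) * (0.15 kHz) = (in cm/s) 4.297e+05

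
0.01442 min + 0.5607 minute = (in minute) 0.5751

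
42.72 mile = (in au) 4.596e-07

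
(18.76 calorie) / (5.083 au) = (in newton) 1.032e-10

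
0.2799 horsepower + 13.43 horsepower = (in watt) 1.022e+04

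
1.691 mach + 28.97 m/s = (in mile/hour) 1353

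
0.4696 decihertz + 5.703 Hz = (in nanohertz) 5.75e+09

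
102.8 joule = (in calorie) 24.57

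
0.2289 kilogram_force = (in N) 2.245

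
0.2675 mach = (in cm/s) 9108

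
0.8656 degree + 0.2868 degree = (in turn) 0.003201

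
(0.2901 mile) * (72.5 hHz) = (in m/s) 3.385e+06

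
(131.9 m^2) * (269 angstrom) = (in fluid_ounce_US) 0.12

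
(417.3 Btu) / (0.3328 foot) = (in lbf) 9.758e+05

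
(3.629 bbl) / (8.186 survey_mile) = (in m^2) 4.38e-05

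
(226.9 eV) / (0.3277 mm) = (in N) 1.109e-13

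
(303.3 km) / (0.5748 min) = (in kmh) 3.166e+04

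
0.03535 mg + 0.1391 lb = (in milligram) 6.309e+04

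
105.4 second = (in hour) 0.02928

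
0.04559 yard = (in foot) 0.1368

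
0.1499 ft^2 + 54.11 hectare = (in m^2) 5.411e+05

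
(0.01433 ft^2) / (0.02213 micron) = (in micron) 6.016e+10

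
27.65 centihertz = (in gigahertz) 2.765e-10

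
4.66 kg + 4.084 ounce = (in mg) 4.776e+06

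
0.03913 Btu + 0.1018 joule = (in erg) 4.139e+08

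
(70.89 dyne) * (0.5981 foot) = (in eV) 8.066e+14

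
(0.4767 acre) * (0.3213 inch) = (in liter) 1.574e+04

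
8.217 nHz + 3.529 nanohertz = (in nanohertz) 11.75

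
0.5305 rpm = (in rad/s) 0.05555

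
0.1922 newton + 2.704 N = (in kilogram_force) 0.2953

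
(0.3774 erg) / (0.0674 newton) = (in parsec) 1.815e-23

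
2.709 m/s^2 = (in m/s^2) 2.709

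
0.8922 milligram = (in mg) 0.8922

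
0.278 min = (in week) 2.758e-05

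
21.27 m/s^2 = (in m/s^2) 21.27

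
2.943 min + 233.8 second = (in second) 410.4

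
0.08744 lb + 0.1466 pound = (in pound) 0.234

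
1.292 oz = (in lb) 0.08075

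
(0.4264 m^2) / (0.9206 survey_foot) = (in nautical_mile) 0.0008205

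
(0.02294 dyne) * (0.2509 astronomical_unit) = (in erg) 8.61e+10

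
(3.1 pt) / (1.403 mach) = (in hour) 6.359e-10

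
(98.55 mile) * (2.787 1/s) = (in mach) 1298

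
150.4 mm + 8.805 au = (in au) 8.805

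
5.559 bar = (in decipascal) 5.559e+06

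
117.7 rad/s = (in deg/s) 6744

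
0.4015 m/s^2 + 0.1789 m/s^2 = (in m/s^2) 0.5804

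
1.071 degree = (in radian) 0.01869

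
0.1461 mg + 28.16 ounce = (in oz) 28.16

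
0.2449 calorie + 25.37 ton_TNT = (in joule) 1.061e+11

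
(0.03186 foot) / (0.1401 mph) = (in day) 1.795e-06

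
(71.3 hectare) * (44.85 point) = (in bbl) 7.096e+04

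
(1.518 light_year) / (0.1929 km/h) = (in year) 8.499e+09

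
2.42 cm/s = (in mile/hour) 0.05413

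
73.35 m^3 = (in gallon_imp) 1.613e+04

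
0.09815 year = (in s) 3.095e+06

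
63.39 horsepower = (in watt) 4.727e+04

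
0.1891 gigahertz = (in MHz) 189.1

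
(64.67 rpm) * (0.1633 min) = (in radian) 66.35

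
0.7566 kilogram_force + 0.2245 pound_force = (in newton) 8.418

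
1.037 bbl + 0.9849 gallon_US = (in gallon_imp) 37.09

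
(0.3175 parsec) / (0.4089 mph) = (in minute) 8.933e+14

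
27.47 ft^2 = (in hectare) 0.0002552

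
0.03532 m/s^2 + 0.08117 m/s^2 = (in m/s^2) 0.1165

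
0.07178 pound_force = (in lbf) 0.07178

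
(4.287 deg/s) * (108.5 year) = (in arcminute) 8.801e+11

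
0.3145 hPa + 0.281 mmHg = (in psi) 0.009995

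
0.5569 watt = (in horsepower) 0.0007468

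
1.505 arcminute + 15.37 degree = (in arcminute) 923.7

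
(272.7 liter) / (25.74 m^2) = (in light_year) 1.12e-18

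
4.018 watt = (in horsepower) 0.005388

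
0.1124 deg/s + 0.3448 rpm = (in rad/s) 0.03807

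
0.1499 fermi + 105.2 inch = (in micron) 2.672e+06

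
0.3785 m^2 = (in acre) 9.353e-05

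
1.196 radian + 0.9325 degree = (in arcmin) 4167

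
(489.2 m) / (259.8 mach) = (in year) 1.754e-10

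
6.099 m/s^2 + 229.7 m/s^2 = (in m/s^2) 235.8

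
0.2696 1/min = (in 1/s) 0.004493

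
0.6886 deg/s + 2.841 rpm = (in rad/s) 0.3095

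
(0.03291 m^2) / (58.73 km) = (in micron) 0.5604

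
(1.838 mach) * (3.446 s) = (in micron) 2.157e+09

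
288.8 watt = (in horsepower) 0.3873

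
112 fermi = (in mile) 6.959e-17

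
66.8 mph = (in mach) 0.0877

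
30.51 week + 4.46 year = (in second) 1.591e+08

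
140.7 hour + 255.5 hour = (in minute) 2.377e+04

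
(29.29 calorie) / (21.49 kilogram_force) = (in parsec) 1.885e-17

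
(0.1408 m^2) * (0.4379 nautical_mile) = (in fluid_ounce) 3.861e+06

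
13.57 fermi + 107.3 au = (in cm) 1.605e+15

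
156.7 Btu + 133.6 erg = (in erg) 1.653e+12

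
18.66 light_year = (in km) 1.765e+14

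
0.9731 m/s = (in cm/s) 97.31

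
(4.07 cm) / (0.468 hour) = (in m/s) 2.416e-05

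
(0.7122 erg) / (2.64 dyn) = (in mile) 1.676e-06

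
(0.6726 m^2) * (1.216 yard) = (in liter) 747.9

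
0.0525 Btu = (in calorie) 13.24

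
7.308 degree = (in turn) 0.0203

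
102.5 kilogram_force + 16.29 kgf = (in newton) 1165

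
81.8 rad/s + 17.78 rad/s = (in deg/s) 5706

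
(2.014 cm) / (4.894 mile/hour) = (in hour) 2.557e-06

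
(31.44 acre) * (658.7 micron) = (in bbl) 527.1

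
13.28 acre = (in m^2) 5.374e+04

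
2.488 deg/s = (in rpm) 0.4147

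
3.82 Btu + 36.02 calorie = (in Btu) 3.963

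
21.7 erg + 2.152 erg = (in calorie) 5.701e-07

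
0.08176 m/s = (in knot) 0.1589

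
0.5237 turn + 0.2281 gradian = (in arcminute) 1.132e+04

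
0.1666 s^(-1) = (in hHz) 0.001666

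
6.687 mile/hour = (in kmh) 10.76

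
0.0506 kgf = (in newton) 0.4962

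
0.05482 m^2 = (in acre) 1.355e-05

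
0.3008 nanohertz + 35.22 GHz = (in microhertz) 3.522e+16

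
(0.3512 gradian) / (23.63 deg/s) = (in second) 0.01338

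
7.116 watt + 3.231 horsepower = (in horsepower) 3.241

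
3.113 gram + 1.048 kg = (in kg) 1.051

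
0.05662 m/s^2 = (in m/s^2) 0.05662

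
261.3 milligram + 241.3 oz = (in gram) 6841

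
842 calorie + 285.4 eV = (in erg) 3.523e+10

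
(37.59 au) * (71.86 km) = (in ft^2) 4.35e+18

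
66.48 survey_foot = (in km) 0.02026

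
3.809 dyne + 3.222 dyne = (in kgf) 7.17e-06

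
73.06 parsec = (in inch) 8.876e+19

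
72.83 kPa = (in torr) 546.3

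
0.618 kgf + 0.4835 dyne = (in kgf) 0.618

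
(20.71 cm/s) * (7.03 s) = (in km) 0.001456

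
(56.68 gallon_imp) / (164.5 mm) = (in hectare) 0.0001566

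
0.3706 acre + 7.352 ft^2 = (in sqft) 1.615e+04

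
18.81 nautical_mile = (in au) 2.329e-07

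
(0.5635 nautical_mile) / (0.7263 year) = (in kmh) 0.000164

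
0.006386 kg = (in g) 6.386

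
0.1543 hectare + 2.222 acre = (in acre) 2.603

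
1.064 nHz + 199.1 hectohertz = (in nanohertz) 1.991e+13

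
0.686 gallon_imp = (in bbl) 0.01962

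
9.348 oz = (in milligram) 2.65e+05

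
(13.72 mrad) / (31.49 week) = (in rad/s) 7.204e-10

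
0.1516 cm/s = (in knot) 0.002947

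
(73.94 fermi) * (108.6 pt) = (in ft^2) 3.049e-14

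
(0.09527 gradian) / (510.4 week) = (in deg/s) 2.778e-10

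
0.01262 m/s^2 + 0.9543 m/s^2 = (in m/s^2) 0.9669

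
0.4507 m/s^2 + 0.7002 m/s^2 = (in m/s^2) 1.151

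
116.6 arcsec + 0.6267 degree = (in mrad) 11.5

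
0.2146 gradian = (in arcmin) 11.59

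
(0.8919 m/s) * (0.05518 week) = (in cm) 2.977e+06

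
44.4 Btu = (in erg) 4.684e+11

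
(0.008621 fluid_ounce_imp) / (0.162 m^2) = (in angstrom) 1.512e+04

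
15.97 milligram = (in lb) 3.521e-05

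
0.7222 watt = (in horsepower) 0.0009685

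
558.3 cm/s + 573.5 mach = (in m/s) 1.953e+05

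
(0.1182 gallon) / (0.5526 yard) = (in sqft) 0.009531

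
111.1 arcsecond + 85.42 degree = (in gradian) 94.95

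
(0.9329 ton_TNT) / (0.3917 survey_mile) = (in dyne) 6.192e+11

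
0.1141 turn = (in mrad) 716.9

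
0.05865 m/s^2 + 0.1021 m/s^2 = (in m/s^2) 0.1608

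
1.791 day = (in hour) 42.98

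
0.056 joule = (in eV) 3.495e+17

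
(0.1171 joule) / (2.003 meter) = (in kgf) 0.005961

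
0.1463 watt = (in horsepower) 0.0001962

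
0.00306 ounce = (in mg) 86.75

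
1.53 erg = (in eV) 9.55e+11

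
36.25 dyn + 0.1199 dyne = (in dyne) 36.37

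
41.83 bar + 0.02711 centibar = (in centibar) 4183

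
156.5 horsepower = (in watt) 1.167e+05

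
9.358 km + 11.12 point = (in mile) 5.815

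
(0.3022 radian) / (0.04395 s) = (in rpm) 65.66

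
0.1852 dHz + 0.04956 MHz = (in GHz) 4.956e-05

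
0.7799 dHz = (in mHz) 77.99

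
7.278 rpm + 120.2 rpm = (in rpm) 127.5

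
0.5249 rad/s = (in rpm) 5.012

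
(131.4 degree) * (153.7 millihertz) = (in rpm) 3.366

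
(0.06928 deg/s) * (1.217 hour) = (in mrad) 5298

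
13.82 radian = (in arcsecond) 2.851e+06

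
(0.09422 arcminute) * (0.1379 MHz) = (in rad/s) 3.779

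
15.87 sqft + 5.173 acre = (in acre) 5.173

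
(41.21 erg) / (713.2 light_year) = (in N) 6.108e-25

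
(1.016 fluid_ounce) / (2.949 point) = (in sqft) 0.3109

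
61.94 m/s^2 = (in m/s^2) 61.94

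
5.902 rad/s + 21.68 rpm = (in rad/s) 8.172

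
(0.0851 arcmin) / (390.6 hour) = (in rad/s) 1.76e-11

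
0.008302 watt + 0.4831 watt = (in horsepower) 0.000659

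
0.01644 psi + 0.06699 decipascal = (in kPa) 0.1134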